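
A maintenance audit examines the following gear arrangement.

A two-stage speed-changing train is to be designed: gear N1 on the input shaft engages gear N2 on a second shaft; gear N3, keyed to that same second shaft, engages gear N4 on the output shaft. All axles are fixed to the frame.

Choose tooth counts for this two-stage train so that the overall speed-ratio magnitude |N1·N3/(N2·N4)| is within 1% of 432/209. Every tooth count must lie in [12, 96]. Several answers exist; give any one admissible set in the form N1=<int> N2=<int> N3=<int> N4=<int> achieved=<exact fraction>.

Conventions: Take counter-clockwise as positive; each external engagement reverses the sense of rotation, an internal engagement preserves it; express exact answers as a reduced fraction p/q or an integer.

N1=12 N2=19 N3=72 N4=22 achieved=432/209

2-stage fixed-axis compound train for ratio 432/209
target = 432/209 in lowest terms: an exact hit needs N1·N3 = k·432 and N2·N4 = k·209 for one integer k, every count in [12, 96]; additionally prefer no 1:1 stage (N1 ≠ N2, N3 ≠ N4)
k = 1: no 1:1-free in-range split of k·432 and k·209 into factor pairs; take k = 2
k = 2: N1·N3 = 864 = 12·72, N2·N4 = 418 = 19·22
achieved = 12·72/(19·22) = 432/209; |achieved − target| = 0 ≤ 108/5225 ✓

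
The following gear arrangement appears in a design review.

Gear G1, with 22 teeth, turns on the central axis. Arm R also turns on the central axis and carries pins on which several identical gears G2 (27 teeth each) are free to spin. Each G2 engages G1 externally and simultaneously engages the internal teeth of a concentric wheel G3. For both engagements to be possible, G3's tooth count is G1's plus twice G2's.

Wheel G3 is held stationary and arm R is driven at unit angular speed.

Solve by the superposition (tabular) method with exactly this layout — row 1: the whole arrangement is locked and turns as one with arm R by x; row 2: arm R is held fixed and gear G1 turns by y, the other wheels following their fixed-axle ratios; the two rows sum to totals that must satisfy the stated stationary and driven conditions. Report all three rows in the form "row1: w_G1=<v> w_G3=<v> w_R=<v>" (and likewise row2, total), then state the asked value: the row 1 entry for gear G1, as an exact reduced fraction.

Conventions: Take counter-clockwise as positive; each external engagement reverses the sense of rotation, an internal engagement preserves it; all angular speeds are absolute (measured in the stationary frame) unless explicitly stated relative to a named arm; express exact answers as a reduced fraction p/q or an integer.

row1: w_G1=1 w_G3=1 w_R=1
row2: w_G1=38/11 w_G3=-1 w_R=0
total: w_G1=49/11 w_G3=0 w_R=1
asked value: 1

class = planetary set [G3 = 22+2·27 = 76; Willis about the carrier]
row 1 — lock + rotate with arm: ω_sun = ω_ring = ω_arm = x
row 2 — arm fixed, fixed-axis ratios: sun y, ring −(22/76)·y, arm 0
boundary: total ω_ring = x − (22/76)·y = 0 and total ω_arm = x = 1  ⇒  y = 38/11, x = 1
row 2 ring = −(22/76)·38/11 = -1
totals (row 1 + row 2): sun 1 + 38/11 = 49/11, ring 1 + (-1) = 0, arm 1 + 0 = 1
asked cell (row1, sun) = 1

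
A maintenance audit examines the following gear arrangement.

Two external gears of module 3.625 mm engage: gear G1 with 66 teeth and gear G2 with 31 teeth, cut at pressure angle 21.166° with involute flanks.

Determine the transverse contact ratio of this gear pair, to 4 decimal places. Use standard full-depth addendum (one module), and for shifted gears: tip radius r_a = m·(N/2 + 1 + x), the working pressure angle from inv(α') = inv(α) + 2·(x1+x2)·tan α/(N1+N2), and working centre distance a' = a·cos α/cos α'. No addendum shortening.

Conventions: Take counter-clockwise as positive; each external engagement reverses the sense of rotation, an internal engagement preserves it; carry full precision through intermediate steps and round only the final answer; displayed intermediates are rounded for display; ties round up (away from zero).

1.6731

single-mesh involute tooth geometry (66T engaging 31T at module 3.625)
base radii: r_b1 = 111.554886, r_b2 = 52.396992
tip radii: r_a1 = 123.250000, r_a2 = 59.812500
no profile shift: α' = α, a' = a
action lengths: √(r_a1²−r_b1²) = 52.402958, √(r_a2²−r_b2²) = 28.845977
base pitch p_b = π·m·cos α = 10.620000
CR = (52.402958 + 28.845977 − 175.812500·sin 21.16600°)/10.620000 = 1.673079
contact ratio ≈ 1.6731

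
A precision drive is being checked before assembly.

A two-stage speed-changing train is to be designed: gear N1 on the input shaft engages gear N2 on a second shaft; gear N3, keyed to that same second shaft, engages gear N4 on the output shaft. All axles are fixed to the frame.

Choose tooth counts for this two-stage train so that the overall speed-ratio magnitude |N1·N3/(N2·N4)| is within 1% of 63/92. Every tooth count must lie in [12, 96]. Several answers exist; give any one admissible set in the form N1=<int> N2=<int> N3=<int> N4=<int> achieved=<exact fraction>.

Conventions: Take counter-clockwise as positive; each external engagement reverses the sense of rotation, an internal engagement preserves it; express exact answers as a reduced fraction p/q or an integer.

N1=12 N2=16 N3=21 N4=23 achieved=63/92

2-stage fixed-axis compound train for ratio 63/92
target = 63/92 in lowest terms: an exact hit needs N1·N3 = k·63 and N2·N4 = k·92 for one integer k, every count in [12, 96]; additionally prefer no 1:1 stage (N1 ≠ N2, N3 ≠ N4)
k = 1…3: no 1:1-free in-range split of k·63 and k·92 into factor pairs; take k = 4
k = 4: N1·N3 = 252 = 12·21, N2·N4 = 368 = 16·23
achieved = 12·21/(16·23) = 63/92; |achieved − target| = 0 ≤ 63/9200 ✓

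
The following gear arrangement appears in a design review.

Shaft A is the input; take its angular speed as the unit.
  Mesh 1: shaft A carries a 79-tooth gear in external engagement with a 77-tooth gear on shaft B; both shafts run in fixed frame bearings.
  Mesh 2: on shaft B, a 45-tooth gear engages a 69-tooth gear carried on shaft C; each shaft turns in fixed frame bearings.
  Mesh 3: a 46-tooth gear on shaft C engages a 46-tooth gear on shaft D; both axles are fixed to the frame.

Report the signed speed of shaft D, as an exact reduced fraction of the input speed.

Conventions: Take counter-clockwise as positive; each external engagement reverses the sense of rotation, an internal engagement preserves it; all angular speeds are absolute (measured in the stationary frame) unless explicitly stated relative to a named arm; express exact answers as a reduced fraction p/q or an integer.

-1185/1771

3-mesh fixed-axis compound train (all bearings frame-fixed)
mesh 1 [79T→77T]: |ω|/ω_in = 1×79/77 = 79/77, sense flips to −
mesh 2 [45T→69T]: |ω|/ω_in = (79/77)×45/69 = 1185/1771, sense flips to +
mesh 3 [46T→46T]: |ω|/ω_in = (1185/1771)×46/46 = 1185/1771, sense flips to −
signed output speed (× input speed) = -1185/1771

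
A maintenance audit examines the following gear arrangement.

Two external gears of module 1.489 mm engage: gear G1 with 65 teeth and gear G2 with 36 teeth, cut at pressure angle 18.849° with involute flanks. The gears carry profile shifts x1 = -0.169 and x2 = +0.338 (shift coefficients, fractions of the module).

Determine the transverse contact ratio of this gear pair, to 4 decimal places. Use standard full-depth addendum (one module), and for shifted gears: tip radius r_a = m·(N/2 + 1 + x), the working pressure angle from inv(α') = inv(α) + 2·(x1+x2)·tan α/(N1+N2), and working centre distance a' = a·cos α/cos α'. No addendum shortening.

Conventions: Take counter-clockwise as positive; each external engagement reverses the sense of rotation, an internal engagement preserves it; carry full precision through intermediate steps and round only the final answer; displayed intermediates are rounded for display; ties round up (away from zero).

recognized (one external pair, fixed centres): single-mesh tooth geometry, m = 1.489, N1 = 65, N2 = 36
base radii: r_b1 = 45.797370, r_b2 = 25.364697
tip radii: r_a1 = 49.629859, r_a2 = 28.794282
inv(α') = inv(18.849°) + 2·(-0.169+0.338)·tan α/(65+36) = 0.01354771  ⇒  α' = 19.39353°
a' = a·cos α / cos α' = 75.1945·cos 18.849°/cos 19.39353° = 75.442671
action lengths: √(r_a1²−r_b1²) = 19.123906, √(r_a2²−r_b2²) = 13.628749
base pitch p_b = π·m·cos α = 4.426975
CR = (19.123906 + 13.628749 − 75.442671·sin 19.39353°)/4.426975 = 1.739692
contact ratio ≈ 1.7397

1.7397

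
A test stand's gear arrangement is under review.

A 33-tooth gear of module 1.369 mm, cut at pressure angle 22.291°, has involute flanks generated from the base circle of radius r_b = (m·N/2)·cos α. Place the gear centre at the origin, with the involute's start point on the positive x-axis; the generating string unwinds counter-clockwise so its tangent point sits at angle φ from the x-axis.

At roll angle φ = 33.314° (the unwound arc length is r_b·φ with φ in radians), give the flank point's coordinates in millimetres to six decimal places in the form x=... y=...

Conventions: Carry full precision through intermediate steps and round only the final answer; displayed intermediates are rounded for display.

single-mesh involute tooth geometry (33T wheel at module 1.369)
pitch radius r_p = m·N/2 = 1.369·33/2 = 22.588500
base radius r_b = r_p·cos α = 22.588500·cos 22.291° = 20.900446
roll angle φ = 33.314° = 0.58143899 rad
x = r_b·(cos φ + φ·sin φ) = 24.140332
y = r_b·(sin φ − φ·cos φ) = 1.323710

x=24.140332 y=1.323710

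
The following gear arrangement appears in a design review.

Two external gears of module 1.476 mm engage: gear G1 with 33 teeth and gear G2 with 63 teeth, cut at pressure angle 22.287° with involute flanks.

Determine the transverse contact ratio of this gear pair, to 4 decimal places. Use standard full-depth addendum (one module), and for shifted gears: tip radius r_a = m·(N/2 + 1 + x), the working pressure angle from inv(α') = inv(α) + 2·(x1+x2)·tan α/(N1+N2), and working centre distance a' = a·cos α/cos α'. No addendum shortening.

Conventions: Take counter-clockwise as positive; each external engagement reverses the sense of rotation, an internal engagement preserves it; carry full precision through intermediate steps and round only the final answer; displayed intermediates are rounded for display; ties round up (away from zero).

1.6261

single-mesh involute tooth geometry (33T engaging 63T at module 1.476)
base radii: r_b1 = 22.534654, r_b2 = 43.020702
tip radii: r_a1 = 25.830000, r_a2 = 47.970000
no profile shift: α' = α, a' = a
action lengths: √(r_a1²−r_b1²) = 12.624511, √(r_a2²−r_b2²) = 21.221217
base pitch p_b = π·m·cos α = 4.290588
CR = (12.624511 + 21.221217 − 70.848000·sin 22.28700°)/4.290588 = 1.626092
contact ratio ≈ 1.6261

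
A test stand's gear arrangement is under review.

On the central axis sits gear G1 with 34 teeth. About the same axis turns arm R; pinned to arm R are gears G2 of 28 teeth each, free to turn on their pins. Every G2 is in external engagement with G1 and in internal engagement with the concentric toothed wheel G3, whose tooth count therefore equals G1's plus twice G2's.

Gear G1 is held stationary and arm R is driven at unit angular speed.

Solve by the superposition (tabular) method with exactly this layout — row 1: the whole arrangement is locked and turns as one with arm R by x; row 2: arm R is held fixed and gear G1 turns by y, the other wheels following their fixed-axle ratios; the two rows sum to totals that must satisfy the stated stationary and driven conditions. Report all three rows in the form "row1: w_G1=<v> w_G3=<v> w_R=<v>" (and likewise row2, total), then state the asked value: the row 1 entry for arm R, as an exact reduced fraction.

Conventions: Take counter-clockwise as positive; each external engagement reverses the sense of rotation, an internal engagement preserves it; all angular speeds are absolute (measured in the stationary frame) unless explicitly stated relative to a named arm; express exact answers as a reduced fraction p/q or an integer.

row1: w_G1=1 w_G3=1 w_R=1
row2: w_G1=-1 w_G3=17/45 w_R=0
total: w_G1=0 w_G3=62/45 w_R=1
asked value: 1

planetary set (34T centre, 28T on arm, 90T internal) — Willis relation
row 1: whole set turns with the arm by x
row 2 — arm fixed, fixed-axis ratios: sun y, ring −(34/90)·y, arm 0
boundary: total ω_sun = x + y = 0 and total ω_arm = x = 1  ⇒  y = -1, x = 1
row 2 ring = −(34/90)·(-1) = 17/45
totals (row 1 + row 2): sun 1 + (-1) = 0, ring 1 + 17/45 = 62/45, arm 1 + 0 = 1
asked cell (row1, arm) = 1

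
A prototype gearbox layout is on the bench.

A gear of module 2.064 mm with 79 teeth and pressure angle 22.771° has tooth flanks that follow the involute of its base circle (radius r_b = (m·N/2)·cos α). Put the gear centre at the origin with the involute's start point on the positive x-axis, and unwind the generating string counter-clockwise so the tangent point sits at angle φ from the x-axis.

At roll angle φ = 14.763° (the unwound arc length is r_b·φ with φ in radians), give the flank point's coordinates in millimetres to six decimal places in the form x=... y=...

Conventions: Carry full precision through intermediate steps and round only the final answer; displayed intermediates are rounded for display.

recognized (one wheel, involute flank): single-mesh tooth geometry, m = 2.064, N = 79
pitch radius r_p = m·N/2 = 2.064·79/2 = 81.528000
base radius r_b = r_p·cos α = 81.528000·cos 22.771° = 75.173640
roll angle φ = 14.763° = 0.25766296 rad
x = r_b·(cos φ + φ·sin φ) = 77.627772
y = r_b·(sin φ − φ·cos φ) = 0.425808

x=77.627772 y=0.425808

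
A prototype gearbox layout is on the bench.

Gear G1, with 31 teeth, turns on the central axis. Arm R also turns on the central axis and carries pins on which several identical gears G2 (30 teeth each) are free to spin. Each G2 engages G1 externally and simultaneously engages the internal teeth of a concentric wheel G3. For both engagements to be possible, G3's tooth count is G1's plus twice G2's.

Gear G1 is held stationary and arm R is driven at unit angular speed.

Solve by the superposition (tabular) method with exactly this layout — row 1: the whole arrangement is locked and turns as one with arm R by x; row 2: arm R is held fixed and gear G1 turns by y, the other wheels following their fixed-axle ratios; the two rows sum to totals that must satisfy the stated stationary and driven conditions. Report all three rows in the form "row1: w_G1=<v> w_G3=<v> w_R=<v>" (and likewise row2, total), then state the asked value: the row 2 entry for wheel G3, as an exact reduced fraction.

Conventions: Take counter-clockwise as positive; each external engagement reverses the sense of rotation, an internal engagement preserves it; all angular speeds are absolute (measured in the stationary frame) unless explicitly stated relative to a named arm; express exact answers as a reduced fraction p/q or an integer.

class = planetary set [G3 = 31+2·30 = 91; Willis about the carrier]
row 1 (train locked, turned with arm): all members turn x
row 2 — arm fixed, fixed-axis ratios: sun y, ring −(31/91)·y, arm 0
boundary: total ω_sun = x + y = 0 and total ω_arm = x = 1  ⇒  y = -1, x = 1
row 2 ring = −(31/91)·(-1) = 31/91
totals (row 1 + row 2): sun 1 + (-1) = 0, ring 1 + 31/91 = 122/91, arm 1 + 0 = 1
asked cell (row2, ring) = 31/91

row1: w_G1=1 w_G3=1 w_R=1
row2: w_G1=-1 w_G3=31/91 w_R=0
total: w_G1=0 w_G3=122/91 w_R=1
asked value: 31/91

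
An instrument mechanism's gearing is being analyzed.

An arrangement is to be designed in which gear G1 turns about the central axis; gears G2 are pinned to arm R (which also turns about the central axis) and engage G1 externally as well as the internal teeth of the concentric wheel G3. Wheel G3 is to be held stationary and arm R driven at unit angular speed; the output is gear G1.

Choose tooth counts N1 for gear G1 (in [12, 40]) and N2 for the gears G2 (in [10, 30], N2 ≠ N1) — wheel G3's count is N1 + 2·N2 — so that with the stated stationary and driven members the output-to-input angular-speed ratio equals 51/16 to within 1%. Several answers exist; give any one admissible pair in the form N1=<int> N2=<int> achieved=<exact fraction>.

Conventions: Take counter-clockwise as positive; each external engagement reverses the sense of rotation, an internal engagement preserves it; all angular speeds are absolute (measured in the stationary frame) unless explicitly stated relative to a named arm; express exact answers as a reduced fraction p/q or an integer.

N1=32 N2=19 achieved=51/16

class = planetary set [ratio 51/16 wanted; Willis about the carrier]
Willis with ω_ring = 0: ω_sun/ω_arm = (N1+N3)/N1; set equal to 51/16  ⇒  N3/N1 = 51/16 − 1 = 35/16
N3 = N1 + 2·N2  ⇒  N2/N1 = (N3/N1 − 1)/2 = (35/16 − 1)/2 = 19/32
smallest multiple with N1 ≥ 12 and N2 ≥ 10: k = 1  ⇒  N1 = 1·32 = 32, N2 = 1·19 = 19 (N1 ≤ 40, N2 ≤ 30, N2 ≠ N1 ✓), N3 = 32 + 2·19 = 70
check: (N1+N3)/N1 with N1 = 32, N3 = 70 gives 51/16; |achieved − target| = 0 ≤ 51/1600 ✓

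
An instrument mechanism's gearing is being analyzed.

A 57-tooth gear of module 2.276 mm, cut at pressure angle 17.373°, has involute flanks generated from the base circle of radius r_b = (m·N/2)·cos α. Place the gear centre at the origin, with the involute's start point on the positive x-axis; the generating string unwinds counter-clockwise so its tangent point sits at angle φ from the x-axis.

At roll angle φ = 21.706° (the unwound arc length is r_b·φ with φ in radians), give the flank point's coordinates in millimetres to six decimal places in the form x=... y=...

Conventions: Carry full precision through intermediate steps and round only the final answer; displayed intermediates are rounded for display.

x=66.191215 y=1.105970

class = single-mesh tooth geometry [base-circle involute, m = 2.276, 57T]
pitch radius r_p = m·N/2 = 2.276·57/2 = 64.866000
base radius r_b = r_p·cos α = 64.866000·cos 17.373° = 61.906887
roll angle φ = 21.706° = 0.37884117 rad
x = r_b·(cos φ + φ·sin φ) = 66.191215
y = r_b·(sin φ − φ·cos φ) = 1.105970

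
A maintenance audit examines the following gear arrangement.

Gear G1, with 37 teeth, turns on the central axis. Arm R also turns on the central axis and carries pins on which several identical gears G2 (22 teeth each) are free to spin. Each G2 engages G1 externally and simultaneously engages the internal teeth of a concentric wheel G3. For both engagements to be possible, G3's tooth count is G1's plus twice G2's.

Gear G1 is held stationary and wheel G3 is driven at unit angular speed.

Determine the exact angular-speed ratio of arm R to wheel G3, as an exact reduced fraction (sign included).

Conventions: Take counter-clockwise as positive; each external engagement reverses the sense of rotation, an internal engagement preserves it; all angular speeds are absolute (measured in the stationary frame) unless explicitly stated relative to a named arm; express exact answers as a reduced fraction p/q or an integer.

planetary set (37T centre, 22T on arm, 81T internal) — Willis relation
ring teeth: 37 + 2·22 = 81
37(ω_sun−ω_arm) = −81(ω_ring−ω_arm),  ω_sun = 0, ω_ring = 1
37(0−ω_arm) = −81(1−ω_arm)  ⇒  118·ω_arm = 81  ⇒  ω_arm = 81/118
ω_out/ω_in = 81/118

81/118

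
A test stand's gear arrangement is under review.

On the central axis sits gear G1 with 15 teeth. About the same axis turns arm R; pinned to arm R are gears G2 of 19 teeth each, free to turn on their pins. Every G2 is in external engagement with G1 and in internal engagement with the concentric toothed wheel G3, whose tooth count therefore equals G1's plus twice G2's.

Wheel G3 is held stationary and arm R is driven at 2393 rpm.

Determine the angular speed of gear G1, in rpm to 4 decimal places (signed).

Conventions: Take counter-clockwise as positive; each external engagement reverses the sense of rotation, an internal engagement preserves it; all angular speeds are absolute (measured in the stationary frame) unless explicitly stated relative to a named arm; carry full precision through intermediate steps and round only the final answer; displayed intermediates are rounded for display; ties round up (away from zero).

planetary set (15T centre, 19T on arm, 53T internal) — Willis relation
normalise by the input: solve with ω_arm = 1, then scale by 2393 rpm
ring teeth: 15 + 2·19 = 53
15(ω_sun−ω_arm) = −53(ω_ring−ω_arm),  ω_ring = 0, ω_arm = 1
ω_sun = 1 − (53/15)(0−1) = 68/15
scale: ω_sun = 68/15 × 2393 rpm = +10848.2667 rpm

+10848.2667 rpm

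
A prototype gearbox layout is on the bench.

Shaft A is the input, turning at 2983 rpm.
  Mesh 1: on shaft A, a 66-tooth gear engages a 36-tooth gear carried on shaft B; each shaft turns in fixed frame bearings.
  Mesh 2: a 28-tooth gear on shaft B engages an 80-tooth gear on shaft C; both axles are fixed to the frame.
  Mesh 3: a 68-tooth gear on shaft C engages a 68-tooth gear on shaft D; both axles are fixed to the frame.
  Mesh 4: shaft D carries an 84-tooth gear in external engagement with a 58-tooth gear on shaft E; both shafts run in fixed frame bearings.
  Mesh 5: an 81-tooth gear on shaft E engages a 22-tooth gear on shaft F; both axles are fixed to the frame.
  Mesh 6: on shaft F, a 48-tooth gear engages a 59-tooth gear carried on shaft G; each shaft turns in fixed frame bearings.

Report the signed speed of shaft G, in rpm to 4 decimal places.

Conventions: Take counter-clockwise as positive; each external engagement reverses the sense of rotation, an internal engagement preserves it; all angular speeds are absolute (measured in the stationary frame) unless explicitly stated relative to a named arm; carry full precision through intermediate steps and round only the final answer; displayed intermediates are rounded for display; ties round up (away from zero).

class = fixed-axis compound train [6 meshes; 6 ratios multiply, 6 sense flips]
mesh 1 [66T→36T]: ω = 2983.0000×66/36 = 5468.8333 rpm, sense flips to −
mesh 2 [28T→80T]: ω = 5468.8333×28/80 = 1914.0917 rpm, sense flips to +
mesh 3 [68T→68T]: ω = 1914.0917×68/68 = 1914.0917 rpm, sense flips to −
mesh 4 [84T→58T]: ω = 1914.0917×84/58 = 2772.1328 rpm, sense flips to +
mesh 5 [81T→22T]: ω = 2772.1328×81/22 = 10206.4888 rpm, sense flips to −
mesh 6 [48T→59T]: ω = 10206.4888×48/59 = 8303.5841 rpm, sense flips to +
signed output speed = +8303.5841 rpm

+8303.5841 rpm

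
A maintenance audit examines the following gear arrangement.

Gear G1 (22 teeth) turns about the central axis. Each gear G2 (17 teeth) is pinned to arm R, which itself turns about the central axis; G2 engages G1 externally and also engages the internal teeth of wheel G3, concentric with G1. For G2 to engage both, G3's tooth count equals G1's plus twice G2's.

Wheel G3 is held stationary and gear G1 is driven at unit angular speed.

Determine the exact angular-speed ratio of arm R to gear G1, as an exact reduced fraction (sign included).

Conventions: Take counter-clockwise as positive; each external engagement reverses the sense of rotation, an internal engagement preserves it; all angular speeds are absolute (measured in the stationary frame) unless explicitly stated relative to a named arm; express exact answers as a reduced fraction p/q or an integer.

11/39

class = planetary set [G3 = 22+2·17 = 56; Willis about the carrier]
ring teeth: 22 + 2·17 = 56
22(ω_sun−ω_arm) = −56(ω_ring−ω_arm),  ω_ring = 0, ω_sun = 1
22(1−ω_arm) = −56(0−ω_arm)  ⇒  78·ω_arm = 22  ⇒  ω_arm = 11/39
ω_out/ω_in = 11/39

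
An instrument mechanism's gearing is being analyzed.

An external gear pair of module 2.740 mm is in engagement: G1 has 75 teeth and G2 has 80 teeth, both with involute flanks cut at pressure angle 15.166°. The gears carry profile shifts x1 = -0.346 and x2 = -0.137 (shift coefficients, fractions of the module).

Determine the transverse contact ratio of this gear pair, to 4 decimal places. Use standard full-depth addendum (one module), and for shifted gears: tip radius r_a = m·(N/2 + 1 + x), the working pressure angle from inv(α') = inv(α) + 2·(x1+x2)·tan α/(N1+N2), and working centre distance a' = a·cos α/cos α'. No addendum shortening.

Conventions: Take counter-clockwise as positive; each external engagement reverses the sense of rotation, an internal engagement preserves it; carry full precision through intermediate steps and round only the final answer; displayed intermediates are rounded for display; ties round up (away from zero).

single-mesh involute tooth geometry (75T engaging 80T at module 2.740)
base radii: r_b1 = 99.171414, r_b2 = 105.782841
tip radii: r_a1 = 104.541960, r_a2 = 111.964620
inv(α') = inv(15.166°) + 2·(-0.346-0.137)·tan α/(75+80) = 0.00467094  ⇒  α' = 13.70706°
a' = a·cos α / cos α' = 212.3500·cos 15.166°/cos 13.70706° = 210.962482
action lengths: √(r_a1²−r_b1²) = 33.076458, √(r_a2²−r_b2²) = 36.688780
base pitch p_b = π·m·cos α = 8.308165
CR = (33.076458 + 36.688780 − 210.962482·sin 13.70706°)/8.308165 = 2.380311
contact ratio ≈ 2.3803

2.3803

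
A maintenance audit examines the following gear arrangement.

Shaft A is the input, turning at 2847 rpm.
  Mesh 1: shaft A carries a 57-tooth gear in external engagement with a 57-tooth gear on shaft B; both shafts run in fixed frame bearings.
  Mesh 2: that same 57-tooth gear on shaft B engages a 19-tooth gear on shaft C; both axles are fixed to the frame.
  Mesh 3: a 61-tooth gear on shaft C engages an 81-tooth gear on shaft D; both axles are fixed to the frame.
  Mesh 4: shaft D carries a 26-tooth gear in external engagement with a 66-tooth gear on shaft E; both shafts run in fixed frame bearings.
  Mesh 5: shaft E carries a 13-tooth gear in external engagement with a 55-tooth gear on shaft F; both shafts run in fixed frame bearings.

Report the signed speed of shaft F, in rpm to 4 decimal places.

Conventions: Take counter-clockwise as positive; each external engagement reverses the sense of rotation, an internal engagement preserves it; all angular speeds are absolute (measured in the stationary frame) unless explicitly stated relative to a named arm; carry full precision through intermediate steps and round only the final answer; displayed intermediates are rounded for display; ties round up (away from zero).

5-mesh fixed-axis compound train (all bearings frame-fixed)
mesh 1 [57T→57T]: ω = 2847.0000×57/57 = 2847.0000 rpm, sense flips to −
mesh 2 [57T→19T]: ω = 2847.0000×57/19 = 8541.0000 rpm, sense flips to +
mesh 3 [61T→81T]: ω = 8541.0000×61/81 = 6432.1111 rpm, sense flips to −
mesh 4 [26T→66T]: ω = 6432.1111×26/66 = 2533.8620 rpm, sense flips to +
mesh 5 [13T→55T]: ω = 2533.8620×13/55 = 598.9128 rpm, sense flips to −
signed output speed = -598.9128 rpm

-598.9128 rpm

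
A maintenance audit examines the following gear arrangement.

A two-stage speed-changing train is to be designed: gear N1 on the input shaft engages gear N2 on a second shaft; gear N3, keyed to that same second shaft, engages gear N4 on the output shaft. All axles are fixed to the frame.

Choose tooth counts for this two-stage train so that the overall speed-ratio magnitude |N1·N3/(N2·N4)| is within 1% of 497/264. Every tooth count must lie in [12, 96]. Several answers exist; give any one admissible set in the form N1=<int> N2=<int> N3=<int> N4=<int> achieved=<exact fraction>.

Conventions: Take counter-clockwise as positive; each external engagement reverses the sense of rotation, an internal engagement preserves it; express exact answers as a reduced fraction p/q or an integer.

2-stage fixed-axis compound train for ratio 497/264
target = 497/264 in lowest terms: an exact hit needs N1·N3 = k·497 and N2·N4 = k·264 for one integer k, every count in [12, 96]; additionally prefer no 1:1 stage (N1 ≠ N2, N3 ≠ N4)
k = 1: no 1:1-free in-range split of k·497 and k·264 into factor pairs; take k = 2
k = 2: N1·N3 = 994 = 14·71, N2·N4 = 528 = 12·44
achieved = 14·71/(12·44) = 497/264; |achieved − target| = 0 ≤ 497/26400 ✓

N1=14 N2=12 N3=71 N4=44 achieved=497/264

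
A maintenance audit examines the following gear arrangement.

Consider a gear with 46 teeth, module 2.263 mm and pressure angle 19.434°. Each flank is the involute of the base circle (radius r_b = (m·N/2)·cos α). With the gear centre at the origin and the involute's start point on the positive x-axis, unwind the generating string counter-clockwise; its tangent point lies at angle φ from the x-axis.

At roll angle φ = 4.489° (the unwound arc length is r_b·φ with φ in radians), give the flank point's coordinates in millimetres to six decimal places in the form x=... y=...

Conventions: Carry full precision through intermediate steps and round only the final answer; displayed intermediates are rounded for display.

single-mesh involute tooth geometry (46T wheel at module 2.263)
pitch radius r_p = m·N/2 = 2.263·46/2 = 52.049000
base radius r_b = r_p·cos α = 52.049000·cos 19.434° = 49.083528
roll angle φ = 4.489° = 0.07834783 rad
x = r_b·(cos φ + φ·sin φ) = 49.233944
y = r_b·(sin φ − φ·cos φ) = 0.007864

x=49.233944 y=0.007864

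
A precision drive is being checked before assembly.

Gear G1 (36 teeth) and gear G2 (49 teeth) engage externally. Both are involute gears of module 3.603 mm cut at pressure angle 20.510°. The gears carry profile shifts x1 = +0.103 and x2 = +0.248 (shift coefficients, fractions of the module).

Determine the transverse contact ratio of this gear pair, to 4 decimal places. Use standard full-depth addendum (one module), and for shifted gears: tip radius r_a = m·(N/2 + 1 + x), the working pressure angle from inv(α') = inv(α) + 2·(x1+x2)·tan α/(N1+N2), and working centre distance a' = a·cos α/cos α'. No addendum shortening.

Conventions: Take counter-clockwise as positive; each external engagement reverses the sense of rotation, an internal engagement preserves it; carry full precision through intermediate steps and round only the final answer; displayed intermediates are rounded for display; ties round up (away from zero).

class = single-mesh tooth geometry [involute pair 36T × 49T, m = 3.603]
base radii: r_b1 = 60.742973, r_b2 = 82.677936
tip radii: r_a1 = 68.828109, r_a2 = 92.770044
inv(α') = inv(20.510°) + 2·(+0.103+0.248)·tan α/(36+49) = 0.01920608  ⇒  α' = 21.69790°
a' = a·cos α / cos α' = 153.1275·cos 20.510°/cos 21.69790° = 154.357756
action lengths: √(r_a1²−r_b1²) = 32.366646, √(r_a2²−r_b2²) = 42.078973
base pitch p_b = π·m·cos α = 10.601649
CR = (32.366646 + 42.078973 − 154.357756·sin 21.69790°)/10.601649 = 1.639141
contact ratio ≈ 1.6391

1.6391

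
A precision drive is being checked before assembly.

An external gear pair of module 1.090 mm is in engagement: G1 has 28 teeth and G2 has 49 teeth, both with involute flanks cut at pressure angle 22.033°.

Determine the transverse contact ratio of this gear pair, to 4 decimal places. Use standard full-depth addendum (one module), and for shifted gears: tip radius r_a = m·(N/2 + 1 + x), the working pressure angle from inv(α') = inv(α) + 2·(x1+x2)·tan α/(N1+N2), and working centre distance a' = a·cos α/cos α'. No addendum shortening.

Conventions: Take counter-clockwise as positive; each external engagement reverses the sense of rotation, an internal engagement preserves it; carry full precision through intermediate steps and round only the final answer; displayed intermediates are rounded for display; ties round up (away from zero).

single-mesh involute tooth geometry (28T engaging 49T at module 1.090)
base radii: r_b1 = 14.145531, r_b2 = 24.754679
tip radii: r_a1 = 16.350000, r_a2 = 27.795000
no profile shift: α' = α, a' = a
action lengths: √(r_a1²−r_b1²) = 8.199174, √(r_a2²−r_b2²) = 12.639933
base pitch p_b = π·m·cos α = 3.174250
CR = (8.199174 + 12.639933 − 41.965000·sin 22.03300°)/3.174250 = 1.605524
contact ratio ≈ 1.6055

1.6055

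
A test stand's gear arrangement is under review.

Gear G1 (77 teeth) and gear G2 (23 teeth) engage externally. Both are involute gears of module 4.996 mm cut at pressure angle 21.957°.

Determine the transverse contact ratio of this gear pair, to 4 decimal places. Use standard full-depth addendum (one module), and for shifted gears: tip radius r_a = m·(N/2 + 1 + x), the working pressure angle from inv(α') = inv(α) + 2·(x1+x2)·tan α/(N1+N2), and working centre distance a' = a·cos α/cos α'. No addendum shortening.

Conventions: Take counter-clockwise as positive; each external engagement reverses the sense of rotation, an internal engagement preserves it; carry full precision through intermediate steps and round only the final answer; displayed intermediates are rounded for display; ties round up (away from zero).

single-mesh involute tooth geometry (77T engaging 23T at module 4.996)
base radii: r_b1 = 178.394131, r_b2 = 53.286559
tip radii: r_a1 = 197.342000, r_a2 = 62.450000
no profile shift: α' = α, a' = a
action lengths: √(r_a1²−r_b1²) = 84.376530, √(r_a2²−r_b2²) = 32.566012
base pitch p_b = π·m·cos α = 14.556927
CR = (84.376530 + 32.566012 − 249.800000·sin 21.95700°)/14.556927 = 1.617076
contact ratio ≈ 1.6171

1.6171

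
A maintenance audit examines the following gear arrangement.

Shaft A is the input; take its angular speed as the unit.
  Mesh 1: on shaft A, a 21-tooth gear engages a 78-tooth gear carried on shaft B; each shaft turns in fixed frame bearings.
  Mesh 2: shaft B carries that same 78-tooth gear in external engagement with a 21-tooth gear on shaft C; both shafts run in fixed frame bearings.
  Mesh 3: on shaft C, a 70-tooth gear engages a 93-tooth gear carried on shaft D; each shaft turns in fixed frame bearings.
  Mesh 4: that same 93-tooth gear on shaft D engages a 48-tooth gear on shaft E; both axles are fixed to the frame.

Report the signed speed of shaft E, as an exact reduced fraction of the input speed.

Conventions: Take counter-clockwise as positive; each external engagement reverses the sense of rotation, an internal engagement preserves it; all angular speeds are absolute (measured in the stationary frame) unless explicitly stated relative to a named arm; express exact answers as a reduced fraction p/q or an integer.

35/24

4-mesh fixed-axis compound train (all bearings frame-fixed)
mesh 1 [21T→78T]: |ω|/ω_in = 1×21/78 = 7/26, sense flips to −
mesh 2 [78T→21T]: |ω|/ω_in = (7/26)×78/21 = 1, sense flips to +
mesh 3 [70T→93T]: |ω|/ω_in = 1×70/93 = 70/93, sense flips to −
mesh 4 [93T→48T]: |ω|/ω_in = (70/93)×93/48 = 35/24, sense flips to +
signed output speed (× input speed) = 35/24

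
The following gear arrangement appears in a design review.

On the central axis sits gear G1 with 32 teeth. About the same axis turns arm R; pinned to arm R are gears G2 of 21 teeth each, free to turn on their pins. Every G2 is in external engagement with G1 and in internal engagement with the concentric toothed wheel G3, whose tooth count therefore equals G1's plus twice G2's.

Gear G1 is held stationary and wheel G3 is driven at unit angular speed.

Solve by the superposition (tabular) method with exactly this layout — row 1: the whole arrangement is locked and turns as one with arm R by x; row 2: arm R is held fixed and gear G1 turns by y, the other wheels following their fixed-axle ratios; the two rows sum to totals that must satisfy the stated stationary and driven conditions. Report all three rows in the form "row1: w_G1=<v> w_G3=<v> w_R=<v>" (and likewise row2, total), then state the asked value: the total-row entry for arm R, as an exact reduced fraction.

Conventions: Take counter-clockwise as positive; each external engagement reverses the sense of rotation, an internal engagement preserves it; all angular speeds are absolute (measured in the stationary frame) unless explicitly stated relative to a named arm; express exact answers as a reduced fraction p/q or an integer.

topology: planetary set — G1 32T / G2 21T / G3 74T, arm = carrier (Willis)
row 1: whole set turns with the arm by x
row 2 — arm fixed, fixed-axis ratios: sun y, ring −(32/74)·y, arm 0
boundary: total ω_sun = x + y = 0 and total ω_ring = x − (32/74)·y = 1  ⇒  y = -37/53, x = 37/53
row 2 ring = −(32/74)·(-37/53) = 16/53
totals (row 1 + row 2): sun 37/53 + (-37/53) = 0, ring 37/53 + 16/53 = 1, arm 37/53 + 0 = 37/53
asked cell (total, arm) = 37/53

row1: w_G1=37/53 w_G3=37/53 w_R=37/53
row2: w_G1=-37/53 w_G3=16/53 w_R=0
total: w_G1=0 w_G3=1 w_R=37/53
asked value: 37/53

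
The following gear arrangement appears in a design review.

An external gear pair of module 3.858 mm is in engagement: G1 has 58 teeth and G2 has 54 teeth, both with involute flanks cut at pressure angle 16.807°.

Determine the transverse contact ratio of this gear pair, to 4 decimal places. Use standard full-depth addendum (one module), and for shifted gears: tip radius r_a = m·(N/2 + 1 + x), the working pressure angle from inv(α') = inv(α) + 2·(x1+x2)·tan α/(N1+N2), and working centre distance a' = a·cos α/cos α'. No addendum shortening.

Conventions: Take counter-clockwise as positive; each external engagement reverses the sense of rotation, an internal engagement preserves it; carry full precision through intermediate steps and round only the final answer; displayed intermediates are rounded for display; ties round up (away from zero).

1.9775

single-mesh involute tooth geometry (58T engaging 54T at module 3.858)
base radii: r_b1 = 107.102868, r_b2 = 99.716464
tip radii: r_a1 = 115.740000, r_a2 = 108.024000
no profile shift: α' = α, a' = a
action lengths: √(r_a1²−r_b1²) = 43.871667, √(r_a2²−r_b2²) = 41.542887
base pitch p_b = π·m·cos α = 11.602537
CR = (43.871667 + 41.542887 − 216.048000·sin 16.80700°)/11.602537 = 1.977545
contact ratio ≈ 1.9775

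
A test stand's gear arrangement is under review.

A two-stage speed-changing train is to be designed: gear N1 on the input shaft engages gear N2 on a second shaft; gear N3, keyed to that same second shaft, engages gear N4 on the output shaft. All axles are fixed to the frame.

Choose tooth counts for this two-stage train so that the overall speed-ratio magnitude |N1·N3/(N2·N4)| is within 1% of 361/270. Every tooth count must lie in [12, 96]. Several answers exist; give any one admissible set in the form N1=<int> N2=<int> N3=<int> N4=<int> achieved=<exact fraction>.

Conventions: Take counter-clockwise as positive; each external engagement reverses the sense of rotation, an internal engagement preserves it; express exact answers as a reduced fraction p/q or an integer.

N1=19 N2=15 N3=19 N4=18 achieved=361/270

design class (target 361/270): fixed-axis compound train
target = 361/270 in lowest terms: an exact hit needs N1·N3 = k·361 and N2·N4 = k·270 for one integer k, every count in [12, 96]; additionally prefer no 1:1 stage (N1 ≠ N2, N3 ≠ N4)
k = 1: N1·N3 = 361 = 19·19, N2·N4 = 270 = 15·18
achieved = 19·19/(15·18) = 361/270; |achieved − target| = 0 ≤ 361/27000 ✓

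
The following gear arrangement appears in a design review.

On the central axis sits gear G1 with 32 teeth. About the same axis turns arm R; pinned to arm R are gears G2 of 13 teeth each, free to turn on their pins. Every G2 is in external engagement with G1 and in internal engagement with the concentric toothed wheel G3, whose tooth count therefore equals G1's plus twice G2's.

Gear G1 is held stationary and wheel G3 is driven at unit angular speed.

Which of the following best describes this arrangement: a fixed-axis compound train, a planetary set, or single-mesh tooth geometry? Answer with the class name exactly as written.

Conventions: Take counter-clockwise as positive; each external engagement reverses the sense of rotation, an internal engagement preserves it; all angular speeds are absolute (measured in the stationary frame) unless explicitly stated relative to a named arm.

class = planetary set [G3 = 32+2·13 = 58; Willis about the carrier]
classification: planetary set

planetary set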